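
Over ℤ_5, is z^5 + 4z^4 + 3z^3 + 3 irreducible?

Write f(z) = z^5 + 4z^4 + 3z^3 + 3.
Check for roots in ℤ_5: f(0) = 3; f(1) = 1; f(2) = 3; f(3) = 1; f(4) = 3.
No roots, so no linear factors.
Degree-2 irreducible divisors: test the 10 monic irreducibles of degree 2 over GF(5).
None of them divide f (all give nonzero remainder).
No irreducible factor of degree ≤ 2 exists, so f is irreducible over GF(5).

Yes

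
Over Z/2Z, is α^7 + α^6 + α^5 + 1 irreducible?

Write f(α) = α^7 + α^6 + α^5 + 1.
Check for roots in Z/2Z: f(0) = 1; f(1) = 0 → root.
f(1) = 0, so (α − 1) divides f(α); f is reducible.

No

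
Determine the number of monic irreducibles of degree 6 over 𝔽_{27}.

The number of monic irreducibles of degree 6 over GF(27) is (1/6)·Σ_{d∣6} μ(6/d) 27^d.
Divisors of 6: 1, 2, 3, 6; μ(6/d) for each: 1, -1, -1, 1.
Σ = 27^1 − 27^2 − 27^3 + 27^6 = 387400104.
N = 387400104/6 = 64566684.

64566684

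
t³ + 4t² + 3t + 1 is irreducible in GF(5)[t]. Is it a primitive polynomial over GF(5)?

Write f(t) = t³ + 4t² + 3t + 1.
|GF(5^3)^×| = 5^3 − 1 = 124. Prime factorization: 124 = 2^2·31.
f is primitive ⇔ t has order 124 in GF(5)[t]/(f), i.e. t^(124/q) ≠ 1 for each prime q | 124.
t^(62) mod f = 1
t^(4) mod f = 3t² + t + 4.
Since t^(62) = 1, the order of t divides 62 < 124; not primitive.

No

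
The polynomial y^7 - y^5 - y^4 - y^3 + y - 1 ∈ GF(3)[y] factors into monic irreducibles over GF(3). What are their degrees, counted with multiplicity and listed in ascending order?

7

Write f(y) = y^7 - y^5 - y^4 - y^3 + y - 1.
Roots in GF(3): f(0) = 2; f(1) = 1; f(2) = 1.
Complete factorization: f(y) = (y^7 - y^5 - y^4 - y^3 + y - 1).
Factor degrees with multiplicity: 7 = 7.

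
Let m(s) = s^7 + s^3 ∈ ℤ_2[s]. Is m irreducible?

No

Check for roots in ℤ_2: m(0) = 0 → root; m(1) = 0 → root.
m(0) = 0, so (s) divides m(s); m is reducible.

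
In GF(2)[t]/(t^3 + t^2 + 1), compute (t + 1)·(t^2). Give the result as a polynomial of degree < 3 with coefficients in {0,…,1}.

Multiply in GF(2)[t]: (t + 1)·(t^2) = t^3 + t^2.
Reduce using t^3 ≡ t^2 + 1 (mod t^3 + t^2 + 1).
Reduced: 1.

1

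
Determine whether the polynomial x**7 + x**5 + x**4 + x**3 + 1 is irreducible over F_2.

Yes

Write f(x) = x**7 + x**5 + x**4 + x**3 + 1.
Check for roots in F_2: f(0) = 1; f(1) = 1.
No roots, so no linear factors.
Monic irreducibles of degree 2 over GF(2): x**2 + x + 1.
None of them divide f (all give nonzero remainder).
Monic irreducibles of degree 3 over GF(2): x**3 + x + 1, x**3 + x**2 + 1.
None of them divide f (all give nonzero remainder).
No irreducible factor of degree ≤ 3 exists, so f is irreducible over GF(2).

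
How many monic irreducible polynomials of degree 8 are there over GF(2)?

30

By the necklace-counting formula, N_2(8) = (1/8) Σ_{d|8} μ(8/d)·2^d.
Divisors of 8: 1, 2, 4, 8; μ(8/d) for each: 0, 0, -1, 1.
Σ = − 2^4 + 2^8 = 240.
N = 240/8 = 30.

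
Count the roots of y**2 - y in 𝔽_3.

2

Write f(y) = y**2 - y.
Evaluate at each of the 3 elements of 𝔽_3:
f(0) = 0 → root; f(1) = 0 → root; f(2) = 2.
Roots: {0, 1}.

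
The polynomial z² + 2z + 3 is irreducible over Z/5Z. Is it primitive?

Write f(z) = z² + 2z + 3.
|GF(5^2)^×| = 5^2 − 1 = 24. Prime factorization: 24 = 2^3·3.
f is primitive ⇔ z has order 24 in GF(5)[z]/(f), i.e. z^(24/q) ≠ 1 for each prime q | 24.
z^(12) mod f = 4.
z^(8) mod f = 4z + 1.
None equal 1, so z has full order 24; f is primitive.

Yes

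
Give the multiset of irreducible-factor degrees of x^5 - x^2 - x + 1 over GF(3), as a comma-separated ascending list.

1, 1, 1, 2

Write g(x) = x^5 - x^2 - x + 1.
Roots in GF(3): g(0) = 1; g(1) = 0 → root; g(2) = 0 → root.
Linear factors from roots: (x - 1), (x + 1).
Complete factorization: g(x) = (x - 1)·(x + 1)^2·(x^2 - x - 1).
Factor degrees with multiplicity: 1 + 1 + 1 + 2 = 5.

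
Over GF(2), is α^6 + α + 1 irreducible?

Write g(α) = α^6 + α + 1.
Check for roots in GF(2): g(0) = 1; g(1) = 1.
No roots, so no linear factors.
Monic irreducibles of degree 2 over GF(2): α^2 + α + 1.
None of them divide g (all give nonzero remainder).
Monic irreducibles of degree 3 over GF(2): α^3 + α + 1, α^3 + α^2 + 1.
None of them divide g (all give nonzero remainder).
No irreducible factor of degree ≤ 3 exists, so g is irreducible over GF(2).

Yes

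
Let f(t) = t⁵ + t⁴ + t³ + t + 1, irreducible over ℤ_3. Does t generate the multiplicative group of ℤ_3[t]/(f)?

|GF(3^5)^×| = 3^5 − 1 = 242. Prime factorization: 242 = 2·11^2.
f is primitive ⇔ t has order 242 in GF(3)[t]/(f), i.e. t^(242/q) ≠ 1 for each prime q | 242.
t^(121) mod f = 2.
t^(22) mod f = t⁴ + 2t³ + t² + 1.
None equal 1, so t has full order 242; f is primitive.

Yes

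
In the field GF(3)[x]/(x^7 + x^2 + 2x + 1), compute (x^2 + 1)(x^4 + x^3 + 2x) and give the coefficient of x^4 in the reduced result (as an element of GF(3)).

Multiply in GF(3)[x]: (x^2 + 1)·(x^4 + x^3 + 2x) = x^6 + x^5 + x^4 + 2x.
Reduced: x^6 + x^5 + x^4 + 2x.

1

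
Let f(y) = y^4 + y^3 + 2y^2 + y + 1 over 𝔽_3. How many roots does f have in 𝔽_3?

Evaluate at each of the 3 elements of 𝔽_3:
f(0) = 1; f(1) = 0 → root; f(2) = 2.
Roots: {1}.

1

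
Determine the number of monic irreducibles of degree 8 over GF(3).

Gauss's count: N_{3}(8) = (1/8) Σ_{d|8} μ(8/d)·3^d.
Divisors of 8: 1, 2, 4, 8; μ(8/d) for each: 0, 0, -1, 1.
Σ = − 3^4 + 3^8 = 6480.
N = 6480/8 = 810.

810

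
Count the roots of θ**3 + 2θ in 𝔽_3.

3

Write h(θ) = θ**3 + 2θ.
Evaluate at each of the 3 elements of 𝔽_3:
h(0) = 0 → root; h(1) = 0 → root; h(2) = 0 → root.
Roots: {0, 1, 2}.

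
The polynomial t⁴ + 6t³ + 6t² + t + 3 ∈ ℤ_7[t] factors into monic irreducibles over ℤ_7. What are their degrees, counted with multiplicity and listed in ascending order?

Write g(t) = t⁴ + 6t³ + 6t² + t + 3.
Linear factors from roots: (t + 2).
Complete factorization: g(t) = (t + 2)·(t³ + 4t² + 5t + 5).
Factor degrees with multiplicity: 1 + 3 = 4.

1, 3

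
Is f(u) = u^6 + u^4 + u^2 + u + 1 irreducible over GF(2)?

Yes

Check for roots in GF(2): f(0) = 1; f(1) = 1.
No roots, so no linear factors.
Monic irreducibles of degree 2 over GF(2): u^2 + u + 1.
None of them divide f (all give nonzero remainder).
Monic irreducibles of degree 3 over GF(2): u^3 + u + 1, u^3 + u^2 + 1.
None of them divide f (all give nonzero remainder).
No irreducible factor of degree ≤ 3 exists, so f is irreducible over GF(2).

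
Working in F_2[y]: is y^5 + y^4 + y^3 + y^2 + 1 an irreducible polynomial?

Yes

Write m(y) = y^5 + y^4 + y^3 + y^2 + 1.
Check for roots in F_2: m(0) = 1; m(1) = 1.
No roots, so no linear factors.
Monic irreducibles of degree 2 over GF(2): y^2 + y + 1.
None of them divide m (all give nonzero remainder).
No irreducible factor of degree ≤ 2 exists, so m is irreducible over GF(2).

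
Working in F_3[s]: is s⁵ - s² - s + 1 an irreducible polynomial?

No

Write g(s) = s⁵ - s² - s + 1.
Check for roots in F_3: g(0) = 1; g(1) = 0 → root; g(2) = 0 → root.
g(1) = 0, so (s − 1) divides g(s); g is reducible.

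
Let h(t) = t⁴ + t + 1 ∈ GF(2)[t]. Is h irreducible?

Yes

Check for roots in GF(2): h(0) = 1; h(1) = 1.
No roots, so no linear factors.
Monic irreducibles of degree 2 over GF(2): t² + t + 1.
None of them divide h (all give nonzero remainder).
No irreducible factor of degree ≤ 2 exists, so h is irreducible over GF(2).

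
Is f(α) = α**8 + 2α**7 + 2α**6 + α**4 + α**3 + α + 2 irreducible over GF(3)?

Check for roots in GF(3): f(0) = 2; f(1) = 1; f(2) = 2.
No roots, so no linear factors.
Monic irreducibles of degree 2 over GF(3): α**2 + 1, α**2 + α + 2, α**2 + 2α + 2.
None of them divide f (all give nonzero remainder).
Degree-3 irreducible divisors: test the 8 monic irreducibles of degree 3 over GF(3).
None of them divide f (all give nonzero remainder).
Degree-4 irreducible divisors: test the 18 monic irreducibles of degree 4 over GF(3).
None of them divide f (all give nonzero remainder).
No irreducible factor of degree ≤ 4 exists, so f is irreducible over GF(3).

Yes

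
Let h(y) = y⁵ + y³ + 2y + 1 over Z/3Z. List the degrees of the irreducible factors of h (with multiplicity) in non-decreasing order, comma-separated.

1, 2, 2

Roots in Z/3Z: h(0) = 1; h(1) = 2; h(2) = 0 → root.
Linear factors from roots: (y + 1).
Complete factorization: h(y) = (y + 1)·(y² + y + 2)^2.
Factor degrees with multiplicity: 1 + 2 + 2 = 5.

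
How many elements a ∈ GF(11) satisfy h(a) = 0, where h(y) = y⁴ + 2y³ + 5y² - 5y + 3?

Evaluate at each of the 11 elements of GF(11):
h(0) = 3; h(1) = 6; h(2) = 1; h(3) = 3; h(4) = 7; h(5) = 10; h(6) = 0 → root; h(7) = 0 → root; h(8) = 2; h(9) = 0 → root; h(10) = 1.
Roots: {6, 7, 9}.

3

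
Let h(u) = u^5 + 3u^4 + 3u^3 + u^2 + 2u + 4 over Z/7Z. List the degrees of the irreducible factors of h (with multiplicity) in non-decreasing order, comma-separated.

Linear factors from roots: (u + 6).
Complete factorization: h(u) = (u + 6)·(u^2 + 2)·(u^2 + 4u + 5).
Factor degrees with multiplicity: 1 + 2 + 2 = 5.

1, 2, 2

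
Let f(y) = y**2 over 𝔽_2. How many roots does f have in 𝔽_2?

Evaluate at each of the 2 elements of 𝔽_2:
f(0) = 0 → root; f(1) = 1.
Roots: {0}.

1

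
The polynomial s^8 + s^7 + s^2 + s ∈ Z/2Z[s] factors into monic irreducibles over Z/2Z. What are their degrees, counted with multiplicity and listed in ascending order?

1, 1, 1, 1, 2, 2

Write h(s) = s^8 + s^7 + s^2 + s.
Roots in Z/2Z: h(0) = 0 → root; h(1) = 0 → root.
Linear factors from roots: (s), (s + 1).
Complete factorization: h(s) = (s)·(s + 1)^3·(s^2 + s + 1)^2.
Factor degrees with multiplicity: 1 + 1 + 1 + 1 + 2 + 2 = 8.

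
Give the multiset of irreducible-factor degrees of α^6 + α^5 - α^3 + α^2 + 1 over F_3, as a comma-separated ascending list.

1, 1, 1, 1, 2

Write f(α) = α^6 + α^5 - α^3 + α^2 + 1.
Roots in F_3: f(0) = 1; f(1) = 0 → root; f(2) = 0 → root.
Linear factors from roots: (α - 1), (α + 1).
Complete factorization: f(α) = (α - 1)·(α + 1)^3·(α^2 - α - 1).
Factor degrees with multiplicity: 1 + 1 + 1 + 1 + 2 = 6.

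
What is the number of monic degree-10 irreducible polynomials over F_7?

28245840

By the necklace-counting formula, N_7(10) = (1/10) Σ_{d|10} μ(10/d)·7^d.
Divisors of 10: 1, 2, 5, 10; μ(10/d) for each: 1, -1, -1, 1.
Σ = 7^1 − 7^2 − 7^5 + 7^10 = 282458400.
N = 282458400/10 = 28245840.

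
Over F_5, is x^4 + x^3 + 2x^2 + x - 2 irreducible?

Yes

Write m(x) = x^4 + x^3 + 2x^2 + x - 2.
Check for roots in F_5: m(0) = 3; m(1) = 3; m(2) = 2; m(3) = 2; m(4) = 4.
No roots, so no linear factors.
Degree-2 irreducible divisors: test the 10 monic irreducibles of degree 2 over GF(5).
None of them divide m (all give nonzero remainder).
No irreducible factor of degree ≤ 2 exists, so m is irreducible over GF(5).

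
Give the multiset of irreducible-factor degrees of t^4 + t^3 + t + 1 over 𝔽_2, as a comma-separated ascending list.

1, 1, 2

Write h(t) = t^4 + t^3 + t + 1.
Roots in 𝔽_2: h(0) = 1; h(1) = 0 → root.
Linear factors from roots: (t + 1).
Complete factorization: h(t) = (t + 1)^2·(t^2 + t + 1).
Factor degrees with multiplicity: 1 + 1 + 2 = 4.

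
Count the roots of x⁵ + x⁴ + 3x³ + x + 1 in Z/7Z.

2

Write h(x) = x⁵ + x⁴ + 3x³ + x + 1.
Evaluate at each of the 7 elements of Z/7Z:
h(0) = 1; h(1) = 0 → root; h(2) = 5; h(3) = 3; h(4) = 0 → root; h(5) = 1; h(6) = 4.
Roots: {1, 4}.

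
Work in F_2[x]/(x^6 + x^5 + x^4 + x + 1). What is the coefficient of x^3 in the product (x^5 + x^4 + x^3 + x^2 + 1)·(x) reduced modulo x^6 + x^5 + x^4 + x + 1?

Multiply in F_2[x]: (x^5 + x^4 + x^3 + x^2 + 1)·(x) = x^6 + x^5 + x^4 + x^3 + x.
Reduce using x^6 ≡ x^5 + x^4 + x + 1 (mod x^6 + x^5 + x^4 + x + 1).
Reduced: x^3 + 1.

1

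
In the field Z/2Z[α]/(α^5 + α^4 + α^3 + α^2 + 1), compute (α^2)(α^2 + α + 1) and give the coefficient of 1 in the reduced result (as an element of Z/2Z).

Multiply in Z/2Z[α]: (α^2)·(α^2 + α + 1) = α^4 + α^3 + α^2.
Reduced: α^4 + α^3 + α^2.

0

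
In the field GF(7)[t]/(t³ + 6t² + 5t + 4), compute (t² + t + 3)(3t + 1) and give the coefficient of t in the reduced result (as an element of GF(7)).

2

Multiply in GF(7)[t]: (t² + t + 3)·(3t + 1) = 3t³ + 4t² + 3t + 3.
Reduce using t³ ≡ t² + 2t + 3 (mod t³ + 6t² + 5t + 4).
Reduced: 2t + 5.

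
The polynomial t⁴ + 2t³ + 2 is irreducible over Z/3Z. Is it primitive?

Write f(t) = t⁴ + 2t³ + 2.
|GF(3^4)^×| = 3^4 − 1 = 80. Prime factorization: 80 = 2^4·5.
f is primitive ⇔ t has order 80 in GF(3)[t]/(f), i.e. t^(80/q) ≠ 1 for each prime q | 80.
t^(40) mod f = 2.
t^(16) mod f = 2t² + t + 2.
None equal 1, so t has full order 80; f is primitive.

Yes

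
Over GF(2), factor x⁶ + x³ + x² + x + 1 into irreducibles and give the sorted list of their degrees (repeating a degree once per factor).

Write g(x) = x⁶ + x³ + x² + x + 1.
Roots in GF(2): g(0) = 1; g(1) = 1.
Complete factorization: g(x) = (x² + x + 1)·(x⁴ + x³ + 1).
Factor degrees with multiplicity: 2 + 4 = 6.

2, 4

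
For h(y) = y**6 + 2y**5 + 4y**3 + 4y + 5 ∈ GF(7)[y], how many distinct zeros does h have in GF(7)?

1

Evaluate at each of the 7 elements of GF(7):
h(0) = 5; h(1) = 2; h(2) = 5; h(3) = 3; h(4) = 2; h(5) = 0 → root; h(6) = 3.
Roots: {5}.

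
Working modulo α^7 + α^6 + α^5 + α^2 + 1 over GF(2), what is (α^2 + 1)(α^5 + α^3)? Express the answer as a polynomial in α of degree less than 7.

Multiply in GF(2)[α]: (α^2 + 1)·(α^5 + α^3) = α^7 + α^3.
Reduce using α^7 ≡ α^6 + α^5 + α^2 + 1 (mod α^7 + α^6 + α^5 + α^2 + 1).
Reduced: α^6 + α^5 + α^3 + α^2 + 1.

α^6 + α^5 + α^3 + α^2 + 1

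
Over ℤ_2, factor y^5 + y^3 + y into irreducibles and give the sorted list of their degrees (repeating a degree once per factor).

Write h(y) = y^5 + y^3 + y.
Roots in ℤ_2: h(0) = 0 → root; h(1) = 1.
Linear factors from roots: (y).
Complete factorization: h(y) = (y)·(y^2 + y + 1)^2.
Factor degrees with multiplicity: 1 + 2 + 2 = 5.

1, 2, 2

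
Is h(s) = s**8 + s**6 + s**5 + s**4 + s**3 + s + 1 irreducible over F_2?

Check for roots in F_2: h(0) = 1; h(1) = 1.
No roots, so no linear factors.
Monic irreducibles of degree 2 over GF(2): s**2 + s + 1.
None of them divide h (all give nonzero remainder).
Monic irreducibles of degree 3 over GF(2): s**3 + s + 1, s**3 + s**2 + 1.
None of them divide h (all give nonzero remainder).
Monic irreducibles of degree 4 over GF(2): s**4 + s + 1, s**4 + s**3 + 1, s**4 + s**3 + s**2 + s + 1.
None of them divide h (all give nonzero remainder).
No irreducible factor of degree ≤ 4 exists, so h is irreducible over GF(2).

Yes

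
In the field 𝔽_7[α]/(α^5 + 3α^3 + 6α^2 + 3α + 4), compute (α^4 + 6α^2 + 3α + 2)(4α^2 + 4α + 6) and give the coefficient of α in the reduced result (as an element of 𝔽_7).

5

Multiply in 𝔽_7[α]: (α^4 + 6α^2 + 3α + 2)·(4α^2 + 4α + 6) = 4α^6 + 4α^5 + 2α^4 + α^3 + 5α + 5.
Reduce using α^5 ≡ 4α^3 + α^2 + 4α + 3 (mod α^5 + 3α^3 + 6α^2 + 3α + 4).
Reduced: 4α^4 + 6α^2 + 5α + 3.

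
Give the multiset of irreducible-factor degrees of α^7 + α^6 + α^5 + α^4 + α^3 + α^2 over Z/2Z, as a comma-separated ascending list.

1, 1, 1, 2, 2

Write g(α) = α^7 + α^6 + α^5 + α^4 + α^3 + α^2.
Roots in Z/2Z: g(0) = 0 → root; g(1) = 0 → root.
Linear factors from roots: (α), (α + 1).
Complete factorization: g(α) = (α + 1)·(α)^2·(α^2 + α + 1)^2.
Factor degrees with multiplicity: 1 + 1 + 1 + 2 + 2 = 7.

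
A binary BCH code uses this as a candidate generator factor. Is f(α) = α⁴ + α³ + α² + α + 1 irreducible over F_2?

Check for roots in F_2: f(0) = 1; f(1) = 1.
No roots, so no linear factors.
Monic irreducibles of degree 2 over GF(2): α² + α + 1.
None of them divide f (all give nonzero remainder).
No irreducible factor of degree ≤ 2 exists, so f is irreducible over GF(2).

Yes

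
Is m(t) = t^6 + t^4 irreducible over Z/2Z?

No

Check for roots in Z/2Z: m(0) = 0 → root; m(1) = 0 → root.
m(0) = 0, so (t) divides m(t); m is reducible.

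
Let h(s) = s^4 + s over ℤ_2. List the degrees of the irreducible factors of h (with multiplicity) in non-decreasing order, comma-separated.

Roots in ℤ_2: h(0) = 0 → root; h(1) = 0 → root.
Linear factors from roots: (s), (s + 1).
Complete factorization: h(s) = (s)·(s + 1)·(s^2 + s + 1).
Factor degrees with multiplicity: 1 + 1 + 2 = 4.

1, 1, 2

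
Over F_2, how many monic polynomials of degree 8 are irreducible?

30

The number of monic irreducibles of degree 8 over GF(2) is (1/8)·Σ_{d∣8} μ(8/d) 2^d.
Divisors of 8: 1, 2, 4, 8; μ(8/d) for each: 0, 0, -1, 1.
Σ = − 2^4 + 2^8 = 240.
N = 240/8 = 30.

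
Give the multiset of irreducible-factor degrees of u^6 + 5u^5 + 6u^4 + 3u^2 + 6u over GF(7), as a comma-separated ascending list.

1, 1, 1, 3

Write g(u) = u^6 + 5u^5 + 6u^4 + 3u^2 + 6u.
Linear factors from roots: (u), (u + 6), (u + 2).
Complete factorization: g(u) = (u)·(u + 2)·(u + 6)·(u^3 + 4u^2 + 4u + 4).
Factor degrees with multiplicity: 1 + 1 + 1 + 3 = 6.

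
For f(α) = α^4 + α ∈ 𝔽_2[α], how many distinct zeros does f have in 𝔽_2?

Evaluate at each of the 2 elements of 𝔽_2:
f(0) = 0 → root; f(1) = 0 → root.
Roots: {0, 1}.

2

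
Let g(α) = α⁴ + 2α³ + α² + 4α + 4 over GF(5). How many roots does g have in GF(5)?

Evaluate at each of the 5 elements of GF(5):
g(0) = 4; g(1) = 2; g(2) = 3; g(3) = 0 → root; g(4) = 0 → root.
Roots: {3, 4}.

2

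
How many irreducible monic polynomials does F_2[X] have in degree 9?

56

Gauss's count: N_{2}(9) = (1/9) Σ_{d|9} μ(9/d)·2^d.
Divisors of 9: 1, 3, 9; μ(9/d) for each: 0, -1, 1.
Σ = − 2^3 + 2^9 = 504.
N = 504/9 = 56.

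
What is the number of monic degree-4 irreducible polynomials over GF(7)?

588

x^(7^4) − x is the product of all monic irreducibles of degree dividing 4; Möbius inversion gives N = (1/4) Σ μ(4/d)·7^d.
Divisors of 4: 1, 2, 4; μ(4/d) for each: 0, -1, 1.
Σ = − 7^2 + 7^4 = 2352.
N = 2352/4 = 588.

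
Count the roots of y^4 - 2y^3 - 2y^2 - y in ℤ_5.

2

Write h(y) = y^4 - 2y^3 - 2y^2 - y.
Evaluate at each of the 5 elements of ℤ_5:
h(0) = 0 → root; h(1) = 1; h(2) = 0 → root; h(3) = 1; h(4) = 2.
Roots: {0, 2}.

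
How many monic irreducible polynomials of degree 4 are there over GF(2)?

x^(2^4) − x is the product of all monic irreducibles of degree dividing 4; Möbius inversion gives N = (1/4) Σ μ(4/d)·2^d.
Divisors of 4: 1, 2, 4; μ(4/d) for each: 0, -1, 1.
Σ = − 2^2 + 2^4 = 12.
N = 12/4 = 3.

3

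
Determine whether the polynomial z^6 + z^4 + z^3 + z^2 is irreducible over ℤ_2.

No

Write g(z) = z^6 + z^4 + z^3 + z^2.
Check for roots in ℤ_2: g(0) = 0 → root; g(1) = 0 → root.
g(0) = 0, so (z) divides g(z); g is reducible.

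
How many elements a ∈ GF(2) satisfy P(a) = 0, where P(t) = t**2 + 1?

1

Evaluate at each of the 2 elements of GF(2):
P(0) = 1; P(1) = 0 → root.
Roots: {1}.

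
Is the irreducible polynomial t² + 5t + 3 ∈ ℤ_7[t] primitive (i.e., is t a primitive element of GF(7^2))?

Yes

Write f(t) = t² + 5t + 3.
|GF(7^2)^×| = 7^2 − 1 = 48. Prime factorization: 48 = 2^4·3.
f is primitive ⇔ t has order 48 in GF(7)[t]/(f), i.e. t^(48/q) ≠ 1 for each prime q | 48.
t^(24) mod f = 6.
t^(16) mod f = 2.
None equal 1, so t has full order 48; f is primitive.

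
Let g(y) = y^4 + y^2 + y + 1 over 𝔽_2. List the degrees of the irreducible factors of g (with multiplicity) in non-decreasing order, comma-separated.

Roots in 𝔽_2: g(0) = 1; g(1) = 0 → root.
Linear factors from roots: (y + 1).
Complete factorization: g(y) = (y + 1)·(y^3 + y^2 + 1).
Factor degrees with multiplicity: 1 + 3 = 4.

1, 3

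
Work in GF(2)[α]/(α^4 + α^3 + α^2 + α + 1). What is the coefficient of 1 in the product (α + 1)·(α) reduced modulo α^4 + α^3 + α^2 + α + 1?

Multiply in GF(2)[α]: (α + 1)·(α) = α^2 + α.
Reduced: α^2 + α.

0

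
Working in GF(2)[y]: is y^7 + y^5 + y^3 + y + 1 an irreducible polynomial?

Yes

Write g(y) = y^7 + y^5 + y^3 + y + 1.
Check for roots in GF(2): g(0) = 1; g(1) = 1.
No roots, so no linear factors.
Monic irreducibles of degree 2 over GF(2): y^2 + y + 1.
None of them divide g (all give nonzero remainder).
Monic irreducibles of degree 3 over GF(2): y^3 + y + 1, y^3 + y^2 + 1.
None of them divide g (all give nonzero remainder).
No irreducible factor of degree ≤ 3 exists, so g is irreducible over GF(2).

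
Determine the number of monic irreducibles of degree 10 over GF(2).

99

By the necklace-counting formula, N_2(10) = (1/10) Σ_{d|10} μ(10/d)·2^d.
Divisors of 10: 1, 2, 5, 10; μ(10/d) for each: 1, -1, -1, 1.
Σ = 2^1 − 2^2 − 2^5 + 2^10 = 990.
N = 990/10 = 99.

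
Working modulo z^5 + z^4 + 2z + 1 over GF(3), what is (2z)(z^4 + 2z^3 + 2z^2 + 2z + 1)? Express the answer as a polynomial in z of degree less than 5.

2z^4 + z^3 + z^2 + z + 1

Multiply in GF(3)[z]: (2z)·(z^4 + 2z^3 + 2z^2 + 2z + 1) = 2z^5 + z^4 + z^3 + z^2 + 2z.
Reduce using z^5 ≡ 2z^4 + z + 2 (mod z^5 + z^4 + 2z + 1).
Reduced: 2z^4 + z^3 + z^2 + z + 1.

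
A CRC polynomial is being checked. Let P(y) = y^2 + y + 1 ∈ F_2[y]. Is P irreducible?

Check for roots in F_2: P(0) = 1; P(1) = 1.
No roots. A degree-2 polynomial over a field with no linear factor is irreducible.

Yes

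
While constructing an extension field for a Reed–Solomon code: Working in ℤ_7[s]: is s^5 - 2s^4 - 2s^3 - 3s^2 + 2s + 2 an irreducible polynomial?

Write h(s) = s^5 - 2s^4 - 2s^3 - 3s^2 + 2s + 2.
Check for roots in ℤ_7: h(0) = 2; h(1) = 5; h(2) = 6; h(3) = 1; h(4) = 3; h(5) = 1; h(6) = 3.
No roots, so no linear factors.
Degree-2 irreducible divisors: test the 21 monic irreducibles of degree 2 over GF(7).
None of them divide h (all give nonzero remainder).
No irreducible factor of degree ≤ 2 exists, so h is irreducible over GF(7).

Yes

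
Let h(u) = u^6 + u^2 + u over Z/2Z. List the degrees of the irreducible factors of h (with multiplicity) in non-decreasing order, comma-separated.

Roots in Z/2Z: h(0) = 0 → root; h(1) = 1.
Linear factors from roots: (u).
Complete factorization: h(u) = (u)·(u^2 + u + 1)·(u^3 + u^2 + 1).
Factor degrees with multiplicity: 1 + 2 + 3 = 6.

1, 2, 3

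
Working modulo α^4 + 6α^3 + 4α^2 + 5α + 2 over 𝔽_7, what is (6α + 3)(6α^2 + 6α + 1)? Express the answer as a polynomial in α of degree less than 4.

Multiply in 𝔽_7[α]: (6α + 3)·(6α^2 + 6α + 1) = α^3 + 5α^2 + 3α + 3.
Reduced: α^3 + 5α^2 + 3α + 3.

α^3 + 5α^2 + 3α + 3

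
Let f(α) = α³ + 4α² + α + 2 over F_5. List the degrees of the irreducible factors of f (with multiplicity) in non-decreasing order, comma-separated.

Roots in F_5: f(0) = 2; f(1) = 3; f(2) = 3; f(3) = 3; f(4) = 4.
Complete factorization: f(α) = (α³ + 4α² + α + 2).
Factor degrees with multiplicity: 3 = 3.

3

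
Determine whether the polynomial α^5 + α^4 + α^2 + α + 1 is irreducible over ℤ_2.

Yes

Write P(α) = α^5 + α^4 + α^2 + α + 1.
Check for roots in ℤ_2: P(0) = 1; P(1) = 1.
No roots, so no linear factors.
Monic irreducibles of degree 2 over GF(2): α^2 + α + 1.
None of them divide P (all give nonzero remainder).
No irreducible factor of degree ≤ 2 exists, so P is irreducible over GF(2).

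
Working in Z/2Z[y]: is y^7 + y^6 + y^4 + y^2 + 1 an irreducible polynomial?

Write m(y) = y^7 + y^6 + y^4 + y^2 + 1.
Check for roots in Z/2Z: m(0) = 1; m(1) = 1.
No roots, so no linear factors.
Monic irreducibles of degree 2 over GF(2): y^2 + y + 1.
None of them divide m (all give nonzero remainder).
Monic irreducibles of degree 3 over GF(2): y^3 + y + 1, y^3 + y^2 + 1.
None of them divide m (all give nonzero remainder).
No irreducible factor of degree ≤ 3 exists, so m is irreducible over GF(2).

Yes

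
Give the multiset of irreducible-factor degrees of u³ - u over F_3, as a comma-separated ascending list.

Write g(u) = u³ - u.
Roots in F_3: g(0) = 0 → root; g(1) = 0 → root; g(2) = 0 → root.
Linear factors from roots: (u), (u - 1), (u + 1).
Complete factorization: g(u) = (u)·(u + 1)·(u - 1).
Factor degrees with multiplicity: 1 + 1 + 1 = 3.

1, 1, 1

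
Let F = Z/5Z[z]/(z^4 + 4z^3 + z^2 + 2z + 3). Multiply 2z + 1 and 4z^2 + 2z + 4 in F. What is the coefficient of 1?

Multiply in Z/5Z[z]: (2z + 1)·(4z^2 + 2z + 4) = 3z^3 + 3z^2 + 4.
Reduced: 3z^3 + 3z^2 + 4.

4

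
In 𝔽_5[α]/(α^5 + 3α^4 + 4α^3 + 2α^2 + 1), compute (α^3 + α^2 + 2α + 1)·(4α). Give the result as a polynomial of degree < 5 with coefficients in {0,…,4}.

4α^4 + 4α^3 + 3α^2 + 4α

Multiply in 𝔽_5[α]: (α^3 + α^2 + 2α + 1)·(4α) = 4α^4 + 4α^3 + 3α^2 + 4α.
Reduced: 4α^4 + 4α^3 + 3α^2 + 4α.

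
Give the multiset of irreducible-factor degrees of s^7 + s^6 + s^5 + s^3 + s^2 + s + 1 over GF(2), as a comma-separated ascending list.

Write f(s) = s^7 + s^6 + s^5 + s^3 + s^2 + s + 1.
Roots in GF(2): f(0) = 1; f(1) = 1.
Complete factorization: f(s) = (s^7 + s^6 + s^5 + s^3 + s^2 + s + 1).
Factor degrees with multiplicity: 7 = 7.

7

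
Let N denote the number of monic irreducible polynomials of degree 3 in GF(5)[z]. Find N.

40

Gauss's count: N_{5}(3) = (1/3) Σ_{d|3} μ(3/d)·5^d.
Divisors of 3: 1, 3; μ(3/d) for each: -1, 1.
Σ = − 5^1 + 5^3 = 120.
N = 120/3 = 40.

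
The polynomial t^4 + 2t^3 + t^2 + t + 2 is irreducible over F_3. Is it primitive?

Write f(t) = t^4 + 2t^3 + t^2 + t + 2.
|GF(3^4)^×| = 3^4 − 1 = 80. Prime factorization: 80 = 2^4·5.
f is primitive ⇔ t has order 80 in GF(3)[t]/(f), i.e. t^(80/q) ≠ 1 for each prime q | 80.
t^(40) mod f = 2.
t^(16) mod f = t^3 + 1.
None equal 1, so t has full order 80; f is primitive.

Yes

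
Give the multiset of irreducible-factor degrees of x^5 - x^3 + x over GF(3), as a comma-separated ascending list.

1, 2, 2

Write f(x) = x^5 - x^3 + x.
Roots in GF(3): f(0) = 0 → root; f(1) = 1; f(2) = 2.
Linear factors from roots: (x).
Complete factorization: f(x) = (x)·(x^2 + 1)^2.
Factor degrees with multiplicity: 1 + 2 + 2 = 5.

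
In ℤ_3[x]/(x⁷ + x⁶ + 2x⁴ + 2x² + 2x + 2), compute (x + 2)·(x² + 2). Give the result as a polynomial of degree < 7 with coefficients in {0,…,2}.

Multiply in ℤ_3[x]: (x + 2)·(x² + 2) = x³ + 2x² + 2x + 1.
Reduced: x³ + 2x² + 2x + 1.

x^3 + 2x^2 + 2x + 1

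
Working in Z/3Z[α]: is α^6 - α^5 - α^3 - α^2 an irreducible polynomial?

No

Write P(α) = α^6 - α^5 - α^3 - α^2.
Check for roots in Z/3Z: P(0) = 0 → root; P(1) = 1; P(2) = 2.
P(0) = 0, so (α) divides P(α); P is reducible.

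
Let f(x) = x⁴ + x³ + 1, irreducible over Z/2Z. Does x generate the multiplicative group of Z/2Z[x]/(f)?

Yes

|GF(2^4)^×| = 2^4 − 1 = 15. Prime factorization: 15 = 3·5.
f is primitive ⇔ x has order 15 in GF(2)[x]/(f), i.e. x^(15/q) ≠ 1 for each prime q | 15.
x^(5) mod f = x³ + x + 1.
x^(3) mod f = x³.
None equal 1, so x has full order 15; f is primitive.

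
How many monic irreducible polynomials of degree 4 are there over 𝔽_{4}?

By the necklace-counting formula, N_4(4) = (1/4) Σ_{d|4} μ(4/d)·4^d.
Divisors of 4: 1, 2, 4; μ(4/d) for each: 0, -1, 1.
Σ = − 4^2 + 4^4 = 240.
N = 240/4 = 60.

60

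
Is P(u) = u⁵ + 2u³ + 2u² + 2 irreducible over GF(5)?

Check for roots in GF(5): P(0) = 2; P(1) = 2; P(2) = 3; P(3) = 2; P(4) = 1.
No roots, so no linear factors.
Degree-2 irreducible divisors: test the 10 monic irreducibles of degree 2 over GF(5).
None of them divide P (all give nonzero remainder).
No irreducible factor of degree ≤ 2 exists, so P is irreducible over GF(5).

Yes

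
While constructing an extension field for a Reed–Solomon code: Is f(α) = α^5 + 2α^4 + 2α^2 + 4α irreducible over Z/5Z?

Check for roots in Z/5Z: f(0) = 0 → root; f(1) = 4; f(2) = 0 → root; f(3) = 0 → root; f(4) = 4.
f(0) = 0, so (α) divides f(α); f is reducible.

No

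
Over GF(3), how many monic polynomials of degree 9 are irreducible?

2184

Gauss's count: N_{3}(9) = (1/9) Σ_{d|9} μ(9/d)·3^d.
Divisors of 9: 1, 3, 9; μ(9/d) for each: 0, -1, 1.
Σ = − 3^3 + 3^9 = 19656.
N = 19656/9 = 2184.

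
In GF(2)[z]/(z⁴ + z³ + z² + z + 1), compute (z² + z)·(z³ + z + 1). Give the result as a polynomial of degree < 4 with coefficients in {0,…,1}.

Multiply in GF(2)[z]: (z² + z)·(z³ + z + 1) = z⁵ + z⁴ + z³ + z.
Reduce using z⁴ ≡ z³ + z² + z + 1 (mod z⁴ + z³ + z² + z + 1).
Reduced: z².

z^2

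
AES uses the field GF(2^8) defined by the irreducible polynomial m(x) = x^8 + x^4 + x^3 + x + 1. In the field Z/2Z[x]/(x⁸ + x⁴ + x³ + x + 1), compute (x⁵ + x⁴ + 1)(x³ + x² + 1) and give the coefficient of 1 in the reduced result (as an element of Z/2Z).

0

Multiply in Z/2Z[x]: (x⁵ + x⁴ + 1)·(x³ + x² + 1) = x⁸ + x⁶ + x⁵ + x⁴ + x³ + x² + 1.
Reduce using x⁸ ≡ x⁴ + x³ + x + 1 (mod x⁸ + x⁴ + x³ + x + 1).
Reduced: x⁶ + x⁵ + x² + x.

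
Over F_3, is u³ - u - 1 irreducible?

Yes

Write h(u) = u³ - u - 1.
Check for roots in F_3: h(0) = 2; h(1) = 2; h(2) = 2.
No roots. A degree-3 polynomial over a field with no linear factor is irreducible.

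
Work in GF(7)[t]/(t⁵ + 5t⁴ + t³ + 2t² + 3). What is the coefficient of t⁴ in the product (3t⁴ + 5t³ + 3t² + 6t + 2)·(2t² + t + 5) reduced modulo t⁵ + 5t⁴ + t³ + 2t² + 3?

0

Multiply in GF(7)[t]: (3t⁴ + 5t³ + 3t² + 6t + 2)·(2t² + t + 5) = 6t⁶ + 6t⁵ + 5t⁴ + 5t³ + 4t² + 4t + 3.
Reduce using t⁵ ≡ 2t⁴ + 6t³ + 5t² + 4 (mod t⁵ + 5t⁴ + t³ + 2t² + 3).
Reduced: 3t³ + 3t² + 5.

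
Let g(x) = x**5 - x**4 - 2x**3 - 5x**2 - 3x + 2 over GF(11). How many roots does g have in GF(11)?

Evaluate at each of the 11 elements of GF(11):
g(0) = 2; g(1) = 3; g(2) = 9; g(3) = 1; g(4) = 0 → root; g(5) = 0 → root; g(6) = 0 → root; g(7) = 3; g(8) = 4; g(9) = 0 → root; g(10) = 0 → root.
Roots: {4, 5, 6, 9, 10}.

5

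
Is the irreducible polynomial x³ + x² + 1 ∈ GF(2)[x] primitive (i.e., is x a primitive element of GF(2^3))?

Yes

Write f(x) = x³ + x² + 1.
|GF(2^3)^×| = 2^3 − 1 = 7. Prime factorization: 7 = 7.
f is primitive ⇔ x has order 7 in GF(2)[x]/(f), i.e. x^(7/q) ≠ 1 for each prime q | 7.
x^(1) mod f = x.
None equal 1, so x has full order 7; f is primitive.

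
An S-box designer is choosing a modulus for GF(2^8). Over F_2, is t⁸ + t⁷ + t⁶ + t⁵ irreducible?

No

Write m(t) = t⁸ + t⁷ + t⁶ + t⁵.
Check for roots in F_2: m(0) = 0 → root; m(1) = 0 → root.
m(0) = 0, so (t) divides m(t); m is reducible.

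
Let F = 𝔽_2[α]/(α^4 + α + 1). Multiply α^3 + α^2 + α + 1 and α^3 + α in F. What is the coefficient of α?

0

Multiply in 𝔽_2[α]: (α^3 + α^2 + α + 1)·(α^3 + α) = α^6 + α^5 + α^2 + α.
Reduce using α^4 ≡ α + 1 (mod α^4 + α + 1).
Reduced: α^3 + α^2.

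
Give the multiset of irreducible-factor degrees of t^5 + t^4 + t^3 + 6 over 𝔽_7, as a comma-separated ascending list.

1, 2, 2

Write f(t) = t^5 + t^4 + t^3 + 6.
Linear factors from roots: (t + 4).
Complete factorization: f(t) = (t + 4)·(t^2 + 1)·(t^2 + 4t + 5).
Factor degrees with multiplicity: 1 + 2 + 2 = 5.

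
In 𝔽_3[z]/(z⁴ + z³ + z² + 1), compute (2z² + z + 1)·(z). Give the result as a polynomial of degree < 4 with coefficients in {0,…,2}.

2z^3 + z^2 + z

Multiply in 𝔽_3[z]: (2z² + z + 1)·(z) = 2z³ + z² + z.
Reduced: 2z³ + z² + z.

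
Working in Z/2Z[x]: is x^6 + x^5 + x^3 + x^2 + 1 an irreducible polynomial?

Write f(x) = x^6 + x^5 + x^3 + x^2 + 1.
Check for roots in Z/2Z: f(0) = 1; f(1) = 1.
No roots, so no linear factors.
Monic irreducibles of degree 2 over GF(2): x^2 + x + 1.
None of them divide f (all give nonzero remainder).
Monic irreducibles of degree 3 over GF(2): x^3 + x + 1, x^3 + x^2 + 1.
None of them divide f (all give nonzero remainder).
No irreducible factor of degree ≤ 3 exists, so f is irreducible over GF(2).

Yes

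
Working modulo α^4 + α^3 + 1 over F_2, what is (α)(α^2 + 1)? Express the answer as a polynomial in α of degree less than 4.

Multiply in F_2[α]: (α)·(α^2 + 1) = α^3 + α.
Reduced: α^3 + α.

α^3 + α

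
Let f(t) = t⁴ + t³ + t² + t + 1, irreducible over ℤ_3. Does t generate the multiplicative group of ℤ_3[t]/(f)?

No

|GF(3^4)^×| = 3^4 − 1 = 80. Prime factorization: 80 = 2^4·5.
f is primitive ⇔ t has order 80 in GF(3)[t]/(f), i.e. t^(80/q) ≠ 1 for each prime q | 80.
t^(40) mod f = 1
t^(16) mod f = t.
Since t^(40) = 1, the order of t divides 40 < 80; not primitive.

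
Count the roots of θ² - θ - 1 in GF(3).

0

Write P(θ) = θ² - θ - 1.
Evaluate at each of the 3 elements of GF(3):
P(0) = 2; P(1) = 2; P(2) = 1.
No element is a root.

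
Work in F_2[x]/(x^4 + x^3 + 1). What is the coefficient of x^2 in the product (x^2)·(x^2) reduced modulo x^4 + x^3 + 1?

Multiply in F_2[x]: (x^2)·(x^2) = x^4.
Reduce using x^4 ≡ x^3 + 1 (mod x^4 + x^3 + 1).
Reduced: x^3 + 1.

0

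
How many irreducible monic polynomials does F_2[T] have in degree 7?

The number of monic irreducibles of degree 7 over GF(2) is (1/7)·Σ_{d∣7} μ(7/d) 2^d.
Divisors of 7: 1, 7; μ(7/d) for each: -1, 1.
Σ = − 2^1 + 2^7 = 126.
N = 126/7 = 18.

18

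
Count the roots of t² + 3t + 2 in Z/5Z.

Write f(t) = t² + 3t + 2.
Evaluate at each of the 5 elements of Z/5Z:
f(0) = 2; f(1) = 1; f(2) = 2; f(3) = 0 → root; f(4) = 0 → root.
Roots: {3, 4}.

2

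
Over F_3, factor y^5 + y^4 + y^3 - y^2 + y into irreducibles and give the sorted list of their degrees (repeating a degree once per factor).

Write h(y) = y^5 + y^4 + y^3 - y^2 + y.
Roots in F_3: h(0) = 0 → root; h(1) = 0 → root; h(2) = 0 → root.
Linear factors from roots: (y), (y - 1), (y + 1).
Complete factorization: h(y) = (y)·(y + 1)·(y - 1)·(y^2 + y - 1).
Factor degrees with multiplicity: 1 + 1 + 1 + 2 = 5.

1, 1, 1, 2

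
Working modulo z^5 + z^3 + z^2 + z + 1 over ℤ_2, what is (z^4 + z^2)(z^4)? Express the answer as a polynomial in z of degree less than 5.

Multiply in ℤ_2[z]: (z^4 + z^2)·(z^4) = z^8 + z^6.
Reduce using z^5 ≡ z^3 + z^2 + z + 1 (mod z^5 + z^3 + z^2 + z + 1).
Reduced: z^4 + z^2 + z + 1.

z^4 + z^2 + z + 1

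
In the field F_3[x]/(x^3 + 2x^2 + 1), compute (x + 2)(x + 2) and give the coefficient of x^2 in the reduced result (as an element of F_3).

1

Multiply in F_3[x]: (x + 2)·(x + 2) = x^2 + x + 1.
Reduced: x^2 + x + 1.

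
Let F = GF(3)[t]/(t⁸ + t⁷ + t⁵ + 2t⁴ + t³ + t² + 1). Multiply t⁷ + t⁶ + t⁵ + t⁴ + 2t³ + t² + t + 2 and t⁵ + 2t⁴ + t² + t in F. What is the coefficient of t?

Multiply in GF(3)[t]: (t⁷ + t⁶ + t⁵ + t⁴ + 2t³ + t² + t + 2)·(t⁵ + 2t⁴ + t² + t) = t¹² + t⁹ + t⁷ + 2t⁶ + t⁵ + t⁴ + 2t³ + 2t.
Reduce using t⁸ ≡ 2t⁷ + 2t⁵ + t⁴ + 2t³ + 2t² + 2 (mod t⁸ + t⁷ + t⁵ + 2t⁴ + t³ + t² + 1).
Reduced: t⁷ + t⁶ + t³ + 2t².

0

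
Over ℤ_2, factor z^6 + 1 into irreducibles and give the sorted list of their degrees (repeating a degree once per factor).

1, 1, 2, 2

Write g(z) = z^6 + 1.
Roots in ℤ_2: g(0) = 1; g(1) = 0 → root.
Linear factors from roots: (z + 1).
Complete factorization: g(z) = (z + 1)^2·(z^2 + z + 1)^2.
Factor degrees with multiplicity: 1 + 1 + 2 + 2 = 6.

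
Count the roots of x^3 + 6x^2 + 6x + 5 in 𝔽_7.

Write f(x) = x^3 + 6x^2 + 6x + 5.
Evaluate at each of the 7 elements of 𝔽_7:
f(0) = 5; f(1) = 4; f(2) = 0 → root; f(3) = 6; f(4) = 0 → root; f(5) = 2; f(6) = 4.
Roots: {2, 4}.

2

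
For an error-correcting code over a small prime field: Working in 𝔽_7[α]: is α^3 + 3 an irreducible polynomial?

Yes

Write P(α) = α^3 + 3.
Check for roots in 𝔽_7: P(0) = 3; P(1) = 4; P(2) = 4; P(3) = 2; P(4) = 4; P(5) = 2; P(6) = 2.
No roots. A degree-3 polynomial over a field with no linear factor is irreducible.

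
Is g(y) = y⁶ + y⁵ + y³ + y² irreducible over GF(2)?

No

Check for roots in GF(2): g(0) = 0 → root; g(1) = 0 → root.
g(0) = 0, so (y) divides g(y); g is reducible.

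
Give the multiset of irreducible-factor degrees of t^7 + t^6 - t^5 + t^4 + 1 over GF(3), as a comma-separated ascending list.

Write f(t) = t^7 + t^6 - t^5 + t^4 + 1.
Roots in GF(3): f(0) = 1; f(1) = 0 → root; f(2) = 0 → root.
Linear factors from roots: (t - 1), (t + 1).
Complete factorization: f(t) = (t + 1)·(t - 1)^2·(t^2 + t - 1)^2.
Factor degrees with multiplicity: 1 + 1 + 1 + 2 + 2 = 7.

1, 1, 1, 2, 2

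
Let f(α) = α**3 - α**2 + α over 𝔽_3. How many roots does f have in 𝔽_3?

Evaluate at each of the 3 elements of 𝔽_3:
f(0) = 0 → root; f(1) = 1; f(2) = 0 → root.
Roots: {0, 2}.

2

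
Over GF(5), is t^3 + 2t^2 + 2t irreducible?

Write g(t) = t^3 + 2t^2 + 2t.
Check for roots in GF(5): g(0) = 0 → root; g(1) = 0 → root; g(2) = 0 → root; g(3) = 1; g(4) = 4.
g(0) = 0, so (t) divides g(t); g is reducible.

No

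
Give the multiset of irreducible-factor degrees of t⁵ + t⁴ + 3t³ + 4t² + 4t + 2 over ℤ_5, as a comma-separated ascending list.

Write h(t) = t⁵ + t⁴ + 3t³ + 4t² + 4t + 2.
Roots in ℤ_5: h(0) = 2; h(1) = 0 → root; h(2) = 3; h(3) = 0 → root; h(4) = 4.
Linear factors from roots: (t + 4), (t + 2).
Complete factorization: h(t) = (t + 2)·(t + 4)^2·(t² + t + 1).
Factor degrees with multiplicity: 1 + 1 + 1 + 2 = 5.

1, 1, 1, 2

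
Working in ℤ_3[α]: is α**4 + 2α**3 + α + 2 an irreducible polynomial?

No

Write P(α) = α**4 + 2α**3 + α + 2.
Check for roots in ℤ_3: P(0) = 2; P(1) = 0 → root; P(2) = 0 → root.
P(1) = 0, so (α − 1) divides P(α); P is reducible.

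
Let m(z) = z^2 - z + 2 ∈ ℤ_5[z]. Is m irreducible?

Yes

Check for roots in ℤ_5: m(0) = 2; m(1) = 2; m(2) = 4; m(3) = 3; m(4) = 4.
No roots. A degree-2 polynomial over a field with no linear factor is irreducible.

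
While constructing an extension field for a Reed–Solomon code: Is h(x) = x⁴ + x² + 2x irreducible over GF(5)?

Check for roots in GF(5): h(0) = 0 → root; h(1) = 4; h(2) = 4; h(3) = 1; h(4) = 0 → root.
h(0) = 0, so (x) divides h(x); h is reducible.

No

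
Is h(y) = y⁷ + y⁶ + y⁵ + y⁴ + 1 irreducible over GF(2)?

Yes

Check for roots in GF(2): h(0) = 1; h(1) = 1.
No roots, so no linear factors.
Monic irreducibles of degree 2 over GF(2): y² + y + 1.
None of them divide h (all give nonzero remainder).
Monic irreducibles of degree 3 over GF(2): y³ + y + 1, y³ + y² + 1.
None of them divide h (all give nonzero remainder).
No irreducible factor of degree ≤ 3 exists, so h is irreducible over GF(2).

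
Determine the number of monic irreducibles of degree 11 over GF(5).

By the necklace-counting formula, N_5(11) = (1/11) Σ_{d|11} μ(11/d)·5^d.
Divisors of 11: 1, 11; μ(11/d) for each: -1, 1.
Σ = − 5^1 + 5^11 = 48828120.
N = 48828120/11 = 4438920.

4438920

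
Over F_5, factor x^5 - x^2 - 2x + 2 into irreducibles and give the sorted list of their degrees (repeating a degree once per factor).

Write h(x) = x^5 - x^2 - 2x + 2.
Roots in F_5: h(0) = 2; h(1) = 0 → root; h(2) = 1; h(3) = 0 → root; h(4) = 2.
Linear factors from roots: (x - 1), (x + 2).
Complete factorization: h(x) = (x + 2)·(x - 1)·(x^3 - x^2 - 2x - 1).
Factor degrees with multiplicity: 1 + 1 + 3 = 5.

1, 1, 3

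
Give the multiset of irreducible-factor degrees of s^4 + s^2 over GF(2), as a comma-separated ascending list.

1, 1, 1, 1

Write f(s) = s^4 + s^2.
Roots in GF(2): f(0) = 0 → root; f(1) = 0 → root.
Linear factors from roots: (s), (s + 1).
Complete factorization: f(s) = (s)^2·(s + 1)^2.
Factor degrees with multiplicity: 1 + 1 + 1 + 1 = 4.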